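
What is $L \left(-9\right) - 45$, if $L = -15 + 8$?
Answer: $18$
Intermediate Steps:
$L = -7$
$L \left(-9\right) - 45 = \left(-7\right) \left(-9\right) - 45 = 63 - 45 = 18$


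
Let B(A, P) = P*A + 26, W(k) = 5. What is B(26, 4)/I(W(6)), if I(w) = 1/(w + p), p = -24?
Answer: -2470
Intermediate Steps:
B(A, P) = 26 + A*P (B(A, P) = A*P + 26 = 26 + A*P)
I(w) = 1/(-24 + w) (I(w) = 1/(w - 24) = 1/(-24 + w))
B(26, 4)/I(W(6)) = (26 + 26*4)/(1/(-24 + 5)) = (26 + 104)/(1/(-19)) = 130/(-1/19) = 130*(-19) = -2470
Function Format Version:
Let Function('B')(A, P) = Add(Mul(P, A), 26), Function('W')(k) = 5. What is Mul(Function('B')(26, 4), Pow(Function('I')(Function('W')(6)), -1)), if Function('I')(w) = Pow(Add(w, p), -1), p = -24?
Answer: -2470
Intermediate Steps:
Function('B')(A, P) = Add(26, Mul(A, P)) (Function('B')(A, P) = Add(Mul(A, P), 26) = Add(26, Mul(A, P)))
Function('I')(w) = Pow(Add(-24, w), -1) (Function('I')(w) = Pow(Add(w, -24), -1) = Pow(Add(-24, w), -1))
Mul(Function('B')(26, 4), Pow(Function('I')(Function('W')(6)), -1)) = Mul(Add(26, Mul(26, 4)), Pow(Pow(Add(-24, 5), -1), -1)) = Mul(Add(26, 104), Pow(Pow(-19, -1), -1)) = Mul(130, Pow(Rational(-1, 19), -1)) = Mul(130, -19) = -2470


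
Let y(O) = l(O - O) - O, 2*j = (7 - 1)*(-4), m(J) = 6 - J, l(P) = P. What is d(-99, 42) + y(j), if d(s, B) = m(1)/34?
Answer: 413/34 ≈ 12.147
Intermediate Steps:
j = -12 (j = ((7 - 1)*(-4))/2 = (6*(-4))/2 = (½)*(-24) = -12)
d(s, B) = 5/34 (d(s, B) = (6 - 1*1)/34 = (6 - 1)*(1/34) = 5*(1/34) = 5/34)
y(O) = -O (y(O) = (O - O) - O = 0 - O = -O)
d(-99, 42) + y(j) = 5/34 - 1*(-12) = 5/34 + 12 = 413/34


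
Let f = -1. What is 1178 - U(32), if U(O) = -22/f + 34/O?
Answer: 18479/16 ≈ 1154.9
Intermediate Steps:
U(O) = 22 + 34/O (U(O) = -22/(-1) + 34/O = -22*(-1) + 34/O = 22 + 34/O)
1178 - U(32) = 1178 - (22 + 34/32) = 1178 - (22 + 34*(1/32)) = 1178 - (22 + 17/16) = 1178 - 1*369/16 = 1178 - 369/16 = 18479/16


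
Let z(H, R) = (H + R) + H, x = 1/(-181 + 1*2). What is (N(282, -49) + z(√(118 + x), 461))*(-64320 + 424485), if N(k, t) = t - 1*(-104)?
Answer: 185845140 + 720330*√3780659/179 ≈ 1.9367e+8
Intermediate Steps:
x = -1/179 (x = 1/(-181 + 2) = 1/(-179) = -1/179 ≈ -0.0055866)
z(H, R) = R + 2*H
N(k, t) = 104 + t (N(k, t) = t + 104 = 104 + t)
(N(282, -49) + z(√(118 + x), 461))*(-64320 + 424485) = ((104 - 49) + (461 + 2*√(118 - 1/179)))*(-64320 + 424485) = (55 + (461 + 2*√(21121/179)))*360165 = (55 + (461 + 2*(√3780659/179)))*360165 = (55 + (461 + 2*√3780659/179))*360165 = (516 + 2*√3780659/179)*360165 = 185845140 + 720330*√3780659/179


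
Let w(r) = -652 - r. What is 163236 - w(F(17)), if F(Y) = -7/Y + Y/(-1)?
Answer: 2785800/17 ≈ 1.6387e+5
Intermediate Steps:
F(Y) = -Y - 7/Y (F(Y) = -7/Y + Y*(-1) = -7/Y - Y = -Y - 7/Y)
163236 - w(F(17)) = 163236 - (-652 - (-1*17 - 7/17)) = 163236 - (-652 - (-17 - 7*1/17)) = 163236 - (-652 - (-17 - 7/17)) = 163236 - (-652 - 1*(-296/17)) = 163236 - (-652 + 296/17) = 163236 - 1*(-10788/17) = 163236 + 10788/17 = 2785800/17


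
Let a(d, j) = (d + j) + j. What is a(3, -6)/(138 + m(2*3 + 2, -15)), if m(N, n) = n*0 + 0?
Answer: -3/46 ≈ -0.065217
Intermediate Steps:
m(N, n) = 0 (m(N, n) = 0 + 0 = 0)
a(d, j) = d + 2*j
a(3, -6)/(138 + m(2*3 + 2, -15)) = (3 + 2*(-6))/(138 + 0) = (3 - 12)/138 = -9*1/138 = -3/46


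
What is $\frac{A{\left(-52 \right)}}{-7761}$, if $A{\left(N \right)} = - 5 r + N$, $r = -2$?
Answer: $\frac{14}{2587} \approx 0.0054117$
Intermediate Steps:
$A{\left(N \right)} = 10 + N$ ($A{\left(N \right)} = \left(-5\right) \left(-2\right) + N = 10 + N$)
$\frac{A{\left(-52 \right)}}{-7761} = \frac{10 - 52}{-7761} = \left(-42\right) \left(- \frac{1}{7761}\right) = \frac{14}{2587}$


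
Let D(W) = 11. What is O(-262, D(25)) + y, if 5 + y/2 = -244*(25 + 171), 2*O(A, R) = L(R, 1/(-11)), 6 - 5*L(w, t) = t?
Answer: -10522313/110 ≈ -95657.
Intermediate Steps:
L(w, t) = 6/5 - t/5
O(A, R) = 67/110 (O(A, R) = (6/5 - ⅕/(-11))/2 = (6/5 - ⅕*(-1/11))/2 = (6/5 + 1/55)/2 = (½)*(67/55) = 67/110)
y = -95658 (y = -10 + 2*(-244*(25 + 171)) = -10 + 2*(-244*196) = -10 + 2*(-47824) = -10 - 95648 = -95658)
O(-262, D(25)) + y = 67/110 - 95658 = -10522313/110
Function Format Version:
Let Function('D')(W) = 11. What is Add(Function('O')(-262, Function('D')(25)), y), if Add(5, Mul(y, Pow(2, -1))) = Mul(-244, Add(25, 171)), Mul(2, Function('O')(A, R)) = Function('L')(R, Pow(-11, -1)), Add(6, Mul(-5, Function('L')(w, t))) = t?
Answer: Rational(-10522313, 110) ≈ -95657.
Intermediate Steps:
Function('L')(w, t) = Add(Rational(6, 5), Mul(Rational(-1, 5), t))
Function('O')(A, R) = Rational(67, 110) (Function('O')(A, R) = Mul(Rational(1, 2), Add(Rational(6, 5), Mul(Rational(-1, 5), Pow(-11, -1)))) = Mul(Rational(1, 2), Add(Rational(6, 5), Mul(Rational(-1, 5), Rational(-1, 11)))) = Mul(Rational(1, 2), Add(Rational(6, 5), Rational(1, 55))) = Mul(Rational(1, 2), Rational(67, 55)) = Rational(67, 110))
y = -95658 (y = Add(-10, Mul(2, Mul(-244, Add(25, 171)))) = Add(-10, Mul(2, Mul(-244, 196))) = Add(-10, Mul(2, -47824)) = Add(-10, -95648) = -95658)
Add(Function('O')(-262, Function('D')(25)), y) = Add(Rational(67, 110), -95658) = Rational(-10522313, 110)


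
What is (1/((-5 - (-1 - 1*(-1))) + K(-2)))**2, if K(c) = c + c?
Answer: 1/81 ≈ 0.012346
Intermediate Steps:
K(c) = 2*c
(1/((-5 - (-1 - 1*(-1))) + K(-2)))**2 = (1/((-5 - (-1 - 1*(-1))) + 2*(-2)))**2 = (1/((-5 - (-1 + 1)) - 4))**2 = (1/((-5 - 1*0) - 4))**2 = (1/((-5 + 0) - 4))**2 = (1/(-5 - 4))**2 = (1/(-9))**2 = (-1/9)**2 = 1/81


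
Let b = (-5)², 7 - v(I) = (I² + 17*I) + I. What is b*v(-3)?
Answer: 1300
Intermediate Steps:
v(I) = 7 - I² - 18*I (v(I) = 7 - ((I² + 17*I) + I) = 7 - (I² + 18*I) = 7 + (-I² - 18*I) = 7 - I² - 18*I)
b = 25
b*v(-3) = 25*(7 - 1*(-3)² - 18*(-3)) = 25*(7 - 1*9 + 54) = 25*(7 - 9 + 54) = 25*52 = 1300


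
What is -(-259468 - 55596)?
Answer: 315064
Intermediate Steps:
-(-259468 - 55596) = -1*(-315064) = 315064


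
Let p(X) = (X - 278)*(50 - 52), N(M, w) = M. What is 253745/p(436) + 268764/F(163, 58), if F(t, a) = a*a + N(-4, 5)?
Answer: -15992787/22120 ≈ -723.00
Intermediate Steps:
F(t, a) = -4 + a**2 (F(t, a) = a*a - 4 = a**2 - 4 = -4 + a**2)
p(X) = 556 - 2*X (p(X) = (-278 + X)*(-2) = 556 - 2*X)
253745/p(436) + 268764/F(163, 58) = 253745/(556 - 2*436) + 268764/(-4 + 58**2) = 253745/(556 - 872) + 268764/(-4 + 3364) = 253745/(-316) + 268764/3360 = 253745*(-1/316) + 268764*(1/3360) = -253745/316 + 22397/280 = -15992787/22120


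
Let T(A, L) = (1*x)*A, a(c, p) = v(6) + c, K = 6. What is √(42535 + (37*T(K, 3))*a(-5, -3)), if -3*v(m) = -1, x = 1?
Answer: 3*√4611 ≈ 203.71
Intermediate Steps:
v(m) = ⅓ (v(m) = -⅓*(-1) = ⅓)
a(c, p) = ⅓ + c
T(A, L) = A (T(A, L) = (1*1)*A = 1*A = A)
√(42535 + (37*T(K, 3))*a(-5, -3)) = √(42535 + (37*6)*(⅓ - 5)) = √(42535 + 222*(-14/3)) = √(42535 - 1036) = √41499 = 3*√4611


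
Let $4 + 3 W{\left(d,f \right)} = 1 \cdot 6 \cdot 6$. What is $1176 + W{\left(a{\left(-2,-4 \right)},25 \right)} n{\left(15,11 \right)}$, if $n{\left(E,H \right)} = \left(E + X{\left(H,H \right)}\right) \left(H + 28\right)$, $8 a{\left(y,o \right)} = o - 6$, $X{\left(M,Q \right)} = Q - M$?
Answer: $7416$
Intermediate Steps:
$a{\left(y,o \right)} = - \frac{3}{4} + \frac{o}{8}$ ($a{\left(y,o \right)} = \frac{o - 6}{8} = \frac{-6 + o}{8} = - \frac{3}{4} + \frac{o}{8}$)
$n{\left(E,H \right)} = E \left(28 + H\right)$ ($n{\left(E,H \right)} = \left(E + \left(H - H\right)\right) \left(H + 28\right) = \left(E + 0\right) \left(28 + H\right) = E \left(28 + H\right)$)
$W{\left(d,f \right)} = \frac{32}{3}$ ($W{\left(d,f \right)} = - \frac{4}{3} + \frac{1 \cdot 6 \cdot 6}{3} = - \frac{4}{3} + \frac{6 \cdot 6}{3} = - \frac{4}{3} + \frac{1}{3} \cdot 36 = - \frac{4}{3} + 12 = \frac{32}{3}$)
$1176 + W{\left(a{\left(-2,-4 \right)},25 \right)} n{\left(15,11 \right)} = 1176 + \frac{32 \cdot 15 \left(28 + 11\right)}{3} = 1176 + \frac{32 \cdot 15 \cdot 39}{3} = 1176 + \frac{32}{3} \cdot 585 = 1176 + 6240 = 7416$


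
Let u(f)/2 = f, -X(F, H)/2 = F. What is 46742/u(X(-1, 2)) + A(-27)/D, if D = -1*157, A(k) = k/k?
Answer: 3669245/314 ≈ 11686.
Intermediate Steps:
A(k) = 1
X(F, H) = -2*F
u(f) = 2*f
D = -157
46742/u(X(-1, 2)) + A(-27)/D = 46742/((2*(-2*(-1)))) + 1/(-157) = 46742/((2*2)) + 1*(-1/157) = 46742/4 - 1/157 = 46742*(¼) - 1/157 = 23371/2 - 1/157 = 3669245/314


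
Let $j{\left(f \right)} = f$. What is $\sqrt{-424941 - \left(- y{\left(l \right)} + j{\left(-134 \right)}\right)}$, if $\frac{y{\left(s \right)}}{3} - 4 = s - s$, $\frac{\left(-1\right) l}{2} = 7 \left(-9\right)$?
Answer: $i \sqrt{424795} \approx 651.76 i$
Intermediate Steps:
$l = 126$ ($l = - 2 \cdot 7 \left(-9\right) = \left(-2\right) \left(-63\right) = 126$)
$y{\left(s \right)} = 12$ ($y{\left(s \right)} = 12 + 3 \left(s - s\right) = 12 + 3 \cdot 0 = 12 + 0 = 12$)
$\sqrt{-424941 - \left(- y{\left(l \right)} + j{\left(-134 \right)}\right)} = \sqrt{-424941 + \left(12 - -134\right)} = \sqrt{-424941 + \left(12 + 134\right)} = \sqrt{-424941 + 146} = \sqrt{-424795} = i \sqrt{424795}$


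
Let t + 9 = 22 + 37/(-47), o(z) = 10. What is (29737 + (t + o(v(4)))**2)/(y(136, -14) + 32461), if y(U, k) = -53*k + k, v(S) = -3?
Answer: 1804837/1981473 ≈ 0.91086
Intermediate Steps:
t = 574/47 (t = -9 + (22 + 37/(-47)) = -9 + (22 + 37*(-1/47)) = -9 + (22 - 37/47) = -9 + 997/47 = 574/47 ≈ 12.213)
y(U, k) = -52*k
(29737 + (t + o(v(4)))**2)/(y(136, -14) + 32461) = (29737 + (574/47 + 10)**2)/(-52*(-14) + 32461) = (29737 + (1044/47)**2)/(728 + 32461) = (29737 + 1089936/2209)/33189 = (66778969/2209)*(1/33189) = 1804837/1981473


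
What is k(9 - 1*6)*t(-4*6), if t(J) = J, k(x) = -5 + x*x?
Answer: -96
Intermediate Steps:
k(x) = -5 + x²
k(9 - 1*6)*t(-4*6) = (-5 + (9 - 1*6)²)*(-4*6) = (-5 + (9 - 6)²)*(-24) = (-5 + 3²)*(-24) = (-5 + 9)*(-24) = 4*(-24) = -96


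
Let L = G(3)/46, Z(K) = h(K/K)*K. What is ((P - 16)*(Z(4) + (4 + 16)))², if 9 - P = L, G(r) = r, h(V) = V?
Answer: 15210000/529 ≈ 28752.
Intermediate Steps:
Z(K) = K (Z(K) = (K/K)*K = 1*K = K)
L = 3/46 ≈ 0.065217
P = 411/46 (P = 9 - 1*3/46 = 9 - 3/46 = 411/46 ≈ 8.9348)
((P - 16)*(Z(4) + (4 + 16)))² = ((411/46 - 16)*(4 + (4 + 16)))² = (-325*(4 + 20)/46)² = (-325/46*24)² = (-3900/23)² = 15210000/529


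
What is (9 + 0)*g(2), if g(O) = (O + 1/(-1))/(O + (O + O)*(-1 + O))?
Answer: 3/2 ≈ 1.5000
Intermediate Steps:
g(O) = (-1 + O)/(O + 2*O*(-1 + O)) (g(O) = (O - 1)/(O + (2*O)*(-1 + O)) = (-1 + O)/(O + 2*O*(-1 + O)))
(9 + 0)*g(2) = (9 + 0)*((-1 + 2)/(2*(-1 + 2*2))) = 9*((½)*1/(-1 + 4)) = 9*((½)*1/3) = 9*((½)*(⅓)*1) = 9*(⅙) = 3/2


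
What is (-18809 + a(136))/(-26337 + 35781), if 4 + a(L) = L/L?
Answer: -4703/2361 ≈ -1.9920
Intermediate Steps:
a(L) = -3 (a(L) = -4 + L/L = -4 + 1 = -3)
(-18809 + a(136))/(-26337 + 35781) = (-18809 - 3)/(-26337 + 35781) = -18812/9444 = -18812*1/9444 = -4703/2361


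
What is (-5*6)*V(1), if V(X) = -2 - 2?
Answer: 120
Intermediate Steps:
V(X) = -4
(-5*6)*V(1) = -5*6*(-4) = -30*(-4) = 120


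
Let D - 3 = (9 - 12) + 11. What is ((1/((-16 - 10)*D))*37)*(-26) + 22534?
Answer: 247911/11 ≈ 22537.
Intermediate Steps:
D = 11 (D = 3 + ((9 - 12) + 11) = 3 + (-3 + 11) = 3 + 8 = 11)
((1/((-16 - 10)*D))*37)*(-26) + 22534 = ((1/(-16 - 10*11))*37)*(-26) + 22534 = (((1/11)/(-26))*37)*(-26) + 22534 = (-1/26*1/11*37)*(-26) + 22534 = -1/286*37*(-26) + 22534 = -37/286*(-26) + 22534 = 37/11 + 22534 = 247911/11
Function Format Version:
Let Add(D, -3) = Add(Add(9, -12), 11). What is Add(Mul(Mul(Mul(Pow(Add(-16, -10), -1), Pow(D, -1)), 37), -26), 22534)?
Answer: Rational(247911, 11) ≈ 22537.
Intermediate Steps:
D = 11 (D = Add(3, Add(Add(9, -12), 11)) = Add(3, Add(-3, 11)) = Add(3, 8) = 11)
Add(Mul(Mul(Mul(Pow(Add(-16, -10), -1), Pow(D, -1)), 37), -26), 22534) = Add(Mul(Mul(Mul(Pow(Add(-16, -10), -1), Pow(11, -1)), 37), -26), 22534) = Add(Mul(Mul(Mul(Pow(-26, -1), Rational(1, 11)), 37), -26), 22534) = Add(Mul(Mul(Mul(Rational(-1, 26), Rational(1, 11)), 37), -26), 22534) = Add(Mul(Mul(Rational(-1, 286), 37), -26), 22534) = Add(Mul(Rational(-37, 286), -26), 22534) = Add(Rational(37, 11), 22534) = Rational(247911, 11)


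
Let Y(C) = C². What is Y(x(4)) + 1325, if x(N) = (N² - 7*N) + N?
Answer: 1389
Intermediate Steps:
x(N) = N² - 6*N
Y(x(4)) + 1325 = (4*(-6 + 4))² + 1325 = (4*(-2))² + 1325 = (-8)² + 1325 = 64 + 1325 = 1389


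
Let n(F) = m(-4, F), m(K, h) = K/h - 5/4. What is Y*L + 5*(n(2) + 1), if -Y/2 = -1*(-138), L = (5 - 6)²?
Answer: -1149/4 ≈ -287.25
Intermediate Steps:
m(K, h) = -5/4 + K/h (m(K, h) = K/h - 5*¼ = K/h - 5/4 = -5/4 + K/h)
n(F) = -5/4 - 4/F
L = 1 (L = (-1)² = 1)
Y = -276 (Y = -(-2)*(-138) = -2*138 = -276)
Y*L + 5*(n(2) + 1) = -276*1 + 5*((-5/4 - 4/2) + 1) = -276 + 5*((-5/4 - 4*½) + 1) = -276 + 5*((-5/4 - 2) + 1) = -276 + 5*(-13/4 + 1) = -276 + 5*(-9/4) = -276 - 45/4 = -1149/4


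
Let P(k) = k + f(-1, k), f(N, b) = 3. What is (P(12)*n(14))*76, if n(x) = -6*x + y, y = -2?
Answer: -98040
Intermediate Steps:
n(x) = -2 - 6*x (n(x) = -6*x - 2 = -2 - 6*x)
P(k) = 3 + k (P(k) = k + 3 = 3 + k)
(P(12)*n(14))*76 = ((3 + 12)*(-2 - 6*14))*76 = (15*(-2 - 84))*76 = (15*(-86))*76 = -1290*76 = -98040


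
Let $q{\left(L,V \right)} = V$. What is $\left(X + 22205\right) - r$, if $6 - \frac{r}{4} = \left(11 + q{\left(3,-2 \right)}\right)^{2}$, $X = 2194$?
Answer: $24699$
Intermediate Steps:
$r = -300$ ($r = 24 - 4 \left(11 - 2\right)^{2} = 24 - 4 \cdot 9^{2} = 24 - 324 = -300$)
$\left(X + 22205\right) - r = \left(2194 + 22205\right) - -300 = 24399 + 300 = 24699$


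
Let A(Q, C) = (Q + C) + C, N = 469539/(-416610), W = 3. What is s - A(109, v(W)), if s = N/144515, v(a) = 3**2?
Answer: -121368452803/955657050 ≈ -127.00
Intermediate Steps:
v(a) = 9
N = -52171/46290 (N = 469539*(-1/416610) = -52171/46290 ≈ -1.1270)
A(Q, C) = Q + 2*C (A(Q, C) = (C + Q) + C = Q + 2*C)
s = -7453/955657050 (s = -52171/46290/144515 = -52171/46290*1/144515 = -7453/955657050 ≈ -7.7988e-6)
s - A(109, v(W)) = -7453/955657050 - (109 + 2*9) = -7453/955657050 - (109 + 18) = -7453/955657050 - 1*127 = -7453/955657050 - 127 = -121368452803/955657050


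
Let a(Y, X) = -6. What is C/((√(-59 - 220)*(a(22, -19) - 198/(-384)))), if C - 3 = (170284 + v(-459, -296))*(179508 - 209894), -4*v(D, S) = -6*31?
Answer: -25480184960*I*√31/2511 ≈ -5.6498e+7*I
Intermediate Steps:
v(D, S) = 93/2 (v(D, S) = -(-3)*31/2 = -¼*(-186) = 93/2)
C = -5175662570 (C = 3 + (170284 + 93/2)*(179508 - 209894) = 3 + (340661/2)*(-30386) = 3 - 5175662573 = -5175662570)
C/((√(-59 - 220)*(a(22, -19) - 198/(-384)))) = -5175662570*1/(√(-59 - 220)*(-6 - 198/(-384))) = -5175662570*(-I*√31/(93*(-6 - 198*(-1/384)))) = -5175662570*(-I*√31/(93*(-6 + 33/64))) = -5175662570*64*I*√31/32643 = -25480184960*I*√31/2511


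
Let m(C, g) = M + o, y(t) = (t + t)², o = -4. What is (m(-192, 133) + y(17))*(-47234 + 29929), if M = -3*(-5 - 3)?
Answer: -20350680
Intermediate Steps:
M = 24 (M = -3*(-8) = 24)
y(t) = 4*t² (y(t) = (2*t)² = 4*t²)
m(C, g) = 20 (m(C, g) = 24 - 4 = 20)
(m(-192, 133) + y(17))*(-47234 + 29929) = (20 + 4*17²)*(-47234 + 29929) = (20 + 4*289)*(-17305) = (20 + 1156)*(-17305) = 1176*(-17305) = -20350680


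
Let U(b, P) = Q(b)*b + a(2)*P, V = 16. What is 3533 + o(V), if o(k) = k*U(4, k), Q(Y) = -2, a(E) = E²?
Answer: 4429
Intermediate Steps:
U(b, P) = -2*b + 4*P (U(b, P) = -2*b + 2²*P = -2*b + 4*P)
o(k) = k*(-8 + 4*k) (o(k) = k*(-2*4 + 4*k) = k*(-8 + 4*k))
3533 + o(V) = 3533 + 4*16*(-2 + 16) = 3533 + 4*16*14 = 3533 + 896 = 4429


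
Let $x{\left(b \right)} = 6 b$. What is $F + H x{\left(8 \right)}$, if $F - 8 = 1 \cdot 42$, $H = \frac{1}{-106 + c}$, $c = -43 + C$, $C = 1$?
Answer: $\frac{1838}{37} \approx 49.676$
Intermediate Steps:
$c = -42$ ($c = -43 + 1 = -42$)
$H = - \frac{1}{148}$ ($H = \frac{1}{-106 - 42} = \frac{1}{-148} = - \frac{1}{148} \approx -0.0067568$)
$F = 50$ ($F = 8 + 1 \cdot 42 = 8 + 42 = 50$)
$F + H x{\left(8 \right)} = 50 - \frac{6 \cdot 8}{148} = 50 - \frac{12}{37} = \frac{1838}{37}$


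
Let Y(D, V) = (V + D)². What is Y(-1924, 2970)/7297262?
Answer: 547058/3648631 ≈ 0.14994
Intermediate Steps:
Y(D, V) = (D + V)²
Y(-1924, 2970)/7297262 = (-1924 + 2970)²/7297262 = 1046²*(1/7297262) = 1094116*(1/7297262) = 547058/3648631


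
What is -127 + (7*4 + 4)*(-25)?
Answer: -927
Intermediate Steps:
-127 + (7*4 + 4)*(-25) = -127 + (28 + 4)*(-25) = -127 + 32*(-25) = -127 - 800 = -927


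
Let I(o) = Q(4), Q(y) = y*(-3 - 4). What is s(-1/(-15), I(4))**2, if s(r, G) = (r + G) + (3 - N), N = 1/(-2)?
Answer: 537289/900 ≈ 596.99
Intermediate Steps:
Q(y) = -7*y (Q(y) = y*(-7) = -7*y)
I(o) = -28 (I(o) = -7*4 = -28)
N = -1/2 ≈ -0.50000
s(r, G) = 7/2 + G + r (s(r, G) = (r + G) + (3 - 1*(-1/2)) = (G + r) + (3 + 1/2) = (G + r) + 7/2 = 7/2 + G + r)
s(-1/(-15), I(4))**2 = (7/2 - 28 - 1/(-15))**2 = (7/2 - 28 - 1*(-1/15))**2 = (7/2 - 28 + 1/15)**2 = (-733/30)**2 = 537289/900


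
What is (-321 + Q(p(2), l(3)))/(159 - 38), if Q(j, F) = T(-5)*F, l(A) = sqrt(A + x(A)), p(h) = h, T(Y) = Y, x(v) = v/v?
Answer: -331/121 ≈ -2.7355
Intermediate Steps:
x(v) = 1
l(A) = sqrt(1 + A) (l(A) = sqrt(A + 1) = sqrt(1 + A))
Q(j, F) = -5*F
(-321 + Q(p(2), l(3)))/(159 - 38) = (-321 - 5*sqrt(1 + 3))/(159 - 38) = (-321 - 5*sqrt(4))/121 = (-321 - 5*2)*(1/121) = (-321 - 10)*(1/121) = -331*1/121 = -331/121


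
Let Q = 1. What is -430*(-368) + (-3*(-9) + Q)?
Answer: 158268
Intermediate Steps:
-430*(-368) + (-3*(-9) + Q) = -430*(-368) + (-3*(-9) + 1) = 158240 + (27 + 1) = 158240 + 28 = 158268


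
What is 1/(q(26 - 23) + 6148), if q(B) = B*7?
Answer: 1/6169 ≈ 0.00016210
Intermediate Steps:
q(B) = 7*B
1/(q(26 - 23) + 6148) = 1/(7*(26 - 23) + 6148) = 1/(7*3 + 6148) = 1/(21 + 6148) = 1/6169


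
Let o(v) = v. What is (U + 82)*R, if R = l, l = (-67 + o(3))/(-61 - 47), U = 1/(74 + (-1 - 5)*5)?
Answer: 1604/33 ≈ 48.606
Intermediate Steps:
U = 1/44 (U = 1/(74 - 6*5) = 1/(74 - 30) = 1/44 ≈ 0.022727)
l = 16/27 (l = (-67 + 3)/(-61 - 47) = -64/(-108) = -64*(-1/108) = 16/27 ≈ 0.59259)
R = 16/27 ≈ 0.59259
(U + 82)*R = (1/44 + 82)*(16/27) = (3609/44)*(16/27) = 1604/33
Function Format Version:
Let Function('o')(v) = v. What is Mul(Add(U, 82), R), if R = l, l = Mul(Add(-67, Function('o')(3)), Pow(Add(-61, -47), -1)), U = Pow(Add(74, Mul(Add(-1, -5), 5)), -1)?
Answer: Rational(1604, 33) ≈ 48.606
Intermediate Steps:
U = Rational(1, 44) (U = Pow(Add(74, Mul(-6, 5)), -1) = Pow(Add(74, -30), -1) = Pow(44, -1) = Rational(1, 44) ≈ 0.022727)
l = Rational(16, 27) (l = Mul(Add(-67, 3), Pow(Add(-61, -47), -1)) = Mul(-64, Pow(-108, -1)) = Mul(-64, Rational(-1, 108)) = Rational(16, 27) ≈ 0.59259)
R = Rational(16, 27) ≈ 0.59259
Mul(Add(U, 82), R) = Mul(Add(Rational(1, 44), 82), Rational(16, 27)) = Mul(Rational(3609, 44), Rational(16, 27)) = Rational(1604, 33)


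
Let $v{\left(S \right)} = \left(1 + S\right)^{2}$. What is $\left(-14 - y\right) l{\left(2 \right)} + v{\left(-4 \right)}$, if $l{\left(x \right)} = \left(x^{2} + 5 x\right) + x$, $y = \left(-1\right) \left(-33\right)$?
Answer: $-743$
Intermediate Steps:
$y = 33$
$l{\left(x \right)} = x^{2} + 6 x$
$\left(-14 - y\right) l{\left(2 \right)} + v{\left(-4 \right)} = \left(-14 - 33\right) 2 \left(6 + 2\right) + \left(1 - 4\right)^{2} = \left(-14 - 33\right) 2 \cdot 8 + \left(-3\right)^{2} = \left(-47\right) 16 + 9 = -752 + 9 = -743$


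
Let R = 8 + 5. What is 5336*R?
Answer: 69368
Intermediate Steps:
R = 13
5336*R = 5336*13 = 69368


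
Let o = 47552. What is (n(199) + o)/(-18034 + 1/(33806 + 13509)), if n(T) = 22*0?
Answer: -2249922880/853278709 ≈ -2.6368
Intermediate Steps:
n(T) = 0
(n(199) + o)/(-18034 + 1/(33806 + 13509)) = (0 + 47552)/(-18034 + 1/(33806 + 13509)) = 47552/(-18034 + 1/47315) = 47552/(-853278709/47315) = 47552*(-47315/853278709) = -2249922880/853278709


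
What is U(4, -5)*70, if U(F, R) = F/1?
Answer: 280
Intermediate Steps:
U(F, R) = F (U(F, R) = F*1 = F)
U(4, -5)*70 = 4*70 = 280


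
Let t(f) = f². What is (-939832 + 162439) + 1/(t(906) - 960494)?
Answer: -108569151595/139658 ≈ -7.7739e+5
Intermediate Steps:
(-939832 + 162439) + 1/(t(906) - 960494) = (-939832 + 162439) + 1/(906² - 960494) = -777393 + 1/(820836 - 960494) = -777393 + 1/(-139658) = -777393 - 1/139658 = -108569151595/139658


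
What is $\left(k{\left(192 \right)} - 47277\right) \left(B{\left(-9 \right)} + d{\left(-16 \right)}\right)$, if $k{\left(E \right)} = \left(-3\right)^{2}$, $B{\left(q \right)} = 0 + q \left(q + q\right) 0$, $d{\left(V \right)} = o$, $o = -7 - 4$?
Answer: $519948$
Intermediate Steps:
$o = -11$ ($o = -7 - 4 = -11$)
$d{\left(V \right)} = -11$
$B{\left(q \right)} = 0$ ($B{\left(q \right)} = 0 + q 2 q 0 = 0 + q 0 = 0 + 0 = 0$)
$k{\left(E \right)} = 9$
$\left(k{\left(192 \right)} - 47277\right) \left(B{\left(-9 \right)} + d{\left(-16 \right)}\right) = \left(9 - 47277\right) \left(0 - 11\right) = \left(-47268\right) \left(-11\right) = 519948$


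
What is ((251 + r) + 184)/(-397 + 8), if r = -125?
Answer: -310/389 ≈ -0.79692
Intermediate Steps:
((251 + r) + 184)/(-397 + 8) = ((251 - 125) + 184)/(-397 + 8) = (126 + 184)/(-389) = 310*(-1/389) = -310/389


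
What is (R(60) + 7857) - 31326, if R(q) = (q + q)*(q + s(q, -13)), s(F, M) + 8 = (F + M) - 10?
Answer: -12789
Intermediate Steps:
s(F, M) = -18 + F + M (s(F, M) = -8 + ((F + M) - 10) = -8 + (-10 + F + M) = -18 + F + M)
R(q) = 2*q*(-31 + 2*q) (R(q) = (q + q)*(q + (-18 + q - 13)) = (2*q)*(q + (-31 + q)) = (2*q)*(-31 + 2*q) = 2*q*(-31 + 2*q))
(R(60) + 7857) - 31326 = (2*60*(-31 + 2*60) + 7857) - 31326 = (2*60*(-31 + 120) + 7857) - 31326 = (2*60*89 + 7857) - 31326 = (10680 + 7857) - 31326 = 18537 - 31326 = -12789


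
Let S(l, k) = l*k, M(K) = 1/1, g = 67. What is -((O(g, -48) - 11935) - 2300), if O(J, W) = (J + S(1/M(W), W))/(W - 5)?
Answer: 754474/53 ≈ 14235.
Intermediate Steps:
M(K) = 1
S(l, k) = k*l
O(J, W) = (J + W)/(-5 + W) (O(J, W) = (J + W/1)/(W - 5) = (J + W*1)/(-5 + W) = (J + W)/(-5 + W))
-((O(g, -48) - 11935) - 2300) = -(((67 - 48)/(-5 - 48) - 11935) - 2300) = -((19/(-53) - 11935) - 2300) = -((-1/53*19 - 11935) - 2300) = -((-19/53 - 11935) - 2300) = -(-632574/53 - 2300) = -1*(-754474/53) = 754474/53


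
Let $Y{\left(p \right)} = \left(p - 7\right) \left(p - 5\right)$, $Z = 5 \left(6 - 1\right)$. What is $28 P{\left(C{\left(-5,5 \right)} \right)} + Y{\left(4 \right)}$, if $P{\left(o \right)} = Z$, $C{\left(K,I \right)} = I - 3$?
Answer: $703$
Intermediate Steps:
$Z = 25$ ($Z = 5 \cdot 5 = 25$)
$C{\left(K,I \right)} = -3 + I$
$P{\left(o \right)} = 25$
$Y{\left(p \right)} = \left(-7 + p\right) \left(-5 + p\right)$
$28 P{\left(C{\left(-5,5 \right)} \right)} + Y{\left(4 \right)} = 28 \cdot 25 + \left(35 + 4^{2} - 48\right) = 700 + \left(35 + 16 - 48\right) = 700 + 3 = 703$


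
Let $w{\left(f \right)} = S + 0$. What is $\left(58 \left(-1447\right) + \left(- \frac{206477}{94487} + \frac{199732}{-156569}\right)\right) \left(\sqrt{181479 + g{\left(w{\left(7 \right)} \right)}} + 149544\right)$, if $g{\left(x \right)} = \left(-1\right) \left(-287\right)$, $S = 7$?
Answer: $- \frac{185678348457614700600}{14793735103} - \frac{1241630212229275 \sqrt{181766}}{14793735103} \approx -1.2587 \cdot 10^{10}$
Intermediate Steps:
$w{\left(f \right)} = 7$ ($w{\left(f \right)} = 7 + 0 = 7$)
$g{\left(x \right)} = 287$
$\left(58 \left(-1447\right) + \left(- \frac{206477}{94487} + \frac{199732}{-156569}\right)\right) \left(\sqrt{181479 + g{\left(w{\left(7 \right)} \right)}} + 149544\right) = \left(58 \left(-1447\right) + \left(- \frac{206477}{94487} + \frac{199732}{-156569}\right)\right) \left(\sqrt{181479 + 287} + 149544\right) = \left(-83926 + \left(\left(-206477\right) \frac{1}{94487} + 199732 \left(- \frac{1}{156569}\right)\right)\right) \left(\sqrt{181766} + 149544\right) = \left(-83926 - \frac{51199974897}{14793735103}\right) \left(149544 + \sqrt{181766}\right) = - \frac{1241630212229275 \left(149544 + \sqrt{181766}\right)}{14793735103} = - \frac{185678348457614700600}{14793735103} - \frac{1241630212229275 \sqrt{181766}}{14793735103}$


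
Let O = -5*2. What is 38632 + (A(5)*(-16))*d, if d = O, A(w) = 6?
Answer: 39592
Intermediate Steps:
O = -10
d = -10
38632 + (A(5)*(-16))*d = 38632 + (6*(-16))*(-10) = 38632 - 96*(-10) = 38632 + 960 = 39592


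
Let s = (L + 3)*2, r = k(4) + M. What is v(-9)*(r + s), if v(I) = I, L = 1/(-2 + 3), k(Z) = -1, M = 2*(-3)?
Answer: -9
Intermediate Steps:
M = -6
L = 1 (L = 1/1 = 1)
r = -7 (r = -1 - 6 = -7)
s = 8 (s = (1 + 3)*2 = 4*2 = 8)
v(-9)*(r + s) = -9*(-7 + 8) = -9*1 = -9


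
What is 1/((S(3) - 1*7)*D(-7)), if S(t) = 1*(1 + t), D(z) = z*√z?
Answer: -I*√7/147 ≈ -0.017998*I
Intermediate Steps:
D(z) = z^(3/2)
S(t) = 1 + t
1/((S(3) - 1*7)*D(-7)) = 1/(((1 + 3) - 1*7)*(-7)^(3/2)) = 1/((4 - 7)*(-7*I*√7)) = 1/(-(-21)*I*√7) = 1/(21*I*√7) = -I*√7/147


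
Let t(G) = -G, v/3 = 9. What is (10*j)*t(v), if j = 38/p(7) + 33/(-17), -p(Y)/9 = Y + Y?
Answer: 72060/119 ≈ 605.55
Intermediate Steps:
v = 27 (v = 3*9 = 27)
p(Y) = -18*Y (p(Y) = -9*(Y + Y) = -18*Y)
j = -2402/1071 (j = 38/((-18*7)) + 33/(-17) = 38/(-126) + 33*(-1/17) = 38*(-1/126) - 33/17 = -19/63 - 33/17 = -2402/1071 ≈ -2.2428)
(10*j)*t(v) = (10*(-2402/1071))*(-1*27) = -24020/1071*(-27) = 72060/119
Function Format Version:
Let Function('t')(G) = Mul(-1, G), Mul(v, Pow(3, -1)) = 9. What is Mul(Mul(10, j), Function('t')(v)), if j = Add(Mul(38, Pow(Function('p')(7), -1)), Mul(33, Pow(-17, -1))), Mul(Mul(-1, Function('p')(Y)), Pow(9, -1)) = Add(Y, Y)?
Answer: Rational(72060, 119) ≈ 605.55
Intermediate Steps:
v = 27 (v = Mul(3, 9) = 27)
Function('p')(Y) = Mul(-18, Y) (Function('p')(Y) = Mul(-9, Add(Y, Y)) = Mul(-9, Mul(2, Y)) = Mul(-18, Y))
j = Rational(-2402, 1071) (j = Add(Mul(38, Pow(Mul(-18, 7), -1)), Mul(33, Pow(-17, -1))) = Add(Mul(38, Pow(-126, -1)), Mul(33, Rational(-1, 17))) = Add(Mul(38, Rational(-1, 126)), Rational(-33, 17)) = Add(Rational(-19, 63), Rational(-33, 17)) = Rational(-2402, 1071) ≈ -2.2428)
Mul(Mul(10, j), Function('t')(v)) = Mul(Mul(10, Rational(-2402, 1071)), Mul(-1, 27)) = Mul(Rational(-24020, 1071), -27) = Rational(72060, 119)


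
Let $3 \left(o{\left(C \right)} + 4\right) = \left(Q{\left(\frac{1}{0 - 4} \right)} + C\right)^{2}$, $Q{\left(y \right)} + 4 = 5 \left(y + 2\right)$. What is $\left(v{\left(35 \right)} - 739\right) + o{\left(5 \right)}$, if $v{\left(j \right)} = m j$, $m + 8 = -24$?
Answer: $- \frac{29301}{16} \approx -1831.3$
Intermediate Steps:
$m = -32$ ($m = -8 - 24 = -32$)
$Q{\left(y \right)} = 6 + 5 y$ ($Q{\left(y \right)} = -4 + 5 \left(y + 2\right) = -4 + 5 \left(2 + y\right) = -4 + \left(10 + 5 y\right) = 6 + 5 y$)
$v{\left(j \right)} = - 32 j$
$o{\left(C \right)} = -4 + \frac{\left(\frac{19}{4} + C\right)^{2}}{3}$ ($o{\left(C \right)} = -4 + \frac{\left(\left(6 + \frac{5}{0 - 4}\right) + C\right)^{2}}{3} = -4 + \frac{\left(\left(6 + \frac{5}{-4}\right) + C\right)^{2}}{3} = -4 + \frac{\left(\left(6 + 5 \left(- \frac{1}{4}\right)\right) + C\right)^{2}}{3} = -4 + \frac{\left(\left(6 - \frac{5}{4}\right) + C\right)^{2}}{3} = -4 + \frac{\left(\frac{19}{4} + C\right)^{2}}{3}$)
$\left(v{\left(35 \right)} - 739\right) + o{\left(5 \right)} = \left(\left(-32\right) 35 - 739\right) - \left(4 - \frac{\left(19 + 4 \cdot 5\right)^{2}}{48}\right) = \left(-1120 - 739\right) - \left(4 - \frac{\left(19 + 20\right)^{2}}{48}\right) = -1859 - \left(4 - \frac{39^{2}}{48}\right) = -1859 + \left(-4 + \frac{1}{48} \cdot 1521\right) = -1859 + \left(-4 + \frac{507}{16}\right) = -1859 + \frac{443}{16} = - \frac{29301}{16}$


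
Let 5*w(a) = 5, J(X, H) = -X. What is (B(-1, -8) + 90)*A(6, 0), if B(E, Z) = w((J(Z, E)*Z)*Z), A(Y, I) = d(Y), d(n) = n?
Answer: 546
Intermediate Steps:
w(a) = 1 (w(a) = (⅕)*5 = 1)
A(Y, I) = Y
B(E, Z) = 1
(B(-1, -8) + 90)*A(6, 0) = (1 + 90)*6 = 91*6 = 546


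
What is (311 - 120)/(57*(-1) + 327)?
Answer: 191/270 ≈ 0.70741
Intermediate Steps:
(311 - 120)/(57*(-1) + 327) = 191/(-57 + 327) = 191/270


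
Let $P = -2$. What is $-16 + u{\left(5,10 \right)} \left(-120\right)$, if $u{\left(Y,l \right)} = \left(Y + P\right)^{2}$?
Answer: $-1096$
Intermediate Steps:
$u{\left(Y,l \right)} = \left(-2 + Y\right)^{2}$ ($u{\left(Y,l \right)} = \left(Y - 2\right)^{2} = \left(-2 + Y\right)^{2}$)
$-16 + u{\left(5,10 \right)} \left(-120\right) = -16 + \left(-2 + 5\right)^{2} \left(-120\right) = -16 + 3^{2} \left(-120\right) = -16 + 9 \left(-120\right) = -16 - 1080 = -1096$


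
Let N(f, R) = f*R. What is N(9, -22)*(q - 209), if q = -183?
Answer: 77616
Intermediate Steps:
N(f, R) = R*f
N(9, -22)*(q - 209) = (-22*9)*(-183 - 209) = -198*(-392) = 77616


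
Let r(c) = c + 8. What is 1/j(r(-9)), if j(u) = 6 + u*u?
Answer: ⅐ ≈ 0.14286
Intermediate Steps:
r(c) = 8 + c
j(u) = 6 + u²
1/j(r(-9)) = 1/(6 + (8 - 9)²) = 1/(6 + (-1)²) = 1/(6 + 1) = 1/7 = ⅐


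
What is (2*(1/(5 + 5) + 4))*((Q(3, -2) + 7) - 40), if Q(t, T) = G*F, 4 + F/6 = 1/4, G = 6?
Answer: -6888/5 ≈ -1377.6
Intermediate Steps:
F = -45/2 (F = -24 + 6/4 = -24 + 6*(¼) = -24 + 3/2 = -45/2 ≈ -22.500)
Q(t, T) = -135 (Q(t, T) = 6*(-45/2) = -135)
(2*(1/(5 + 5) + 4))*((Q(3, -2) + 7) - 40) = (2*(1/(5 + 5) + 4))*((-135 + 7) - 40) = (2*(1/10 + 4))*(-128 - 40) = (2*(⅒ + 4))*(-168) = (2*(41/10))*(-168) = (41/5)*(-168) = -6888/5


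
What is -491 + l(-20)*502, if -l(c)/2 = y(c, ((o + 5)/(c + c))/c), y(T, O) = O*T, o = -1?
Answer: -1953/5 ≈ -390.60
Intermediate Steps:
l(c) = -4/c (l(c) = -2*((-1 + 5)/(c + c))/c*c = -2*(4/((2*c)))/c*c = -2*(4*(1/(2*c)))/c*c = -2*(2/c)/c*c = -2*2/c²*c = -4/c)
-491 + l(-20)*502 = -491 - 4/(-20)*502 = -491 - 4*(-1/20)*502 = -491 + (⅕)*502 = -491 + 502/5 = -1953/5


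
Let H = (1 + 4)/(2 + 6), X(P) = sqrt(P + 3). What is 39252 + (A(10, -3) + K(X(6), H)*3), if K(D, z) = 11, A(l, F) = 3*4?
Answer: 39297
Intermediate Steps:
A(l, F) = 12
X(P) = sqrt(3 + P)
H = 5/8 ≈ 0.62500
39252 + (A(10, -3) + K(X(6), H)*3) = 39252 + (12 + 11*3) = 39252 + (12 + 33) = 39252 + 45 = 39297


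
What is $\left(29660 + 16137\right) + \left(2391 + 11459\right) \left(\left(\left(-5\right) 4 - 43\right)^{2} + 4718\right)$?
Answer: $120360747$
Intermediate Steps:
$\left(29660 + 16137\right) + \left(2391 + 11459\right) \left(\left(\left(-5\right) 4 - 43\right)^{2} + 4718\right) = 45797 + 13850 \left(\left(-20 - 43\right)^{2} + 4718\right) = 45797 + 13850 \left(\left(-63\right)^{2} + 4718\right) = 45797 + 13850 \left(3969 + 4718\right) = 45797 + 13850 \cdot 8687 = 45797 + 120314950 = 120360747$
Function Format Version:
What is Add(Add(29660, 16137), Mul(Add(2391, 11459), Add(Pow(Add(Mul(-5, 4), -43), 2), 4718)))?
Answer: 120360747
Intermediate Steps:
Add(Add(29660, 16137), Mul(Add(2391, 11459), Add(Pow(Add(Mul(-5, 4), -43), 2), 4718))) = Add(45797, Mul(13850, Add(Pow(Add(-20, -43), 2), 4718))) = Add(45797, Mul(13850, Add(Pow(-63, 2), 4718))) = Add(45797, Mul(13850, Add(3969, 4718))) = Add(45797, Mul(13850, 8687)) = Add(45797, 120314950) = 120360747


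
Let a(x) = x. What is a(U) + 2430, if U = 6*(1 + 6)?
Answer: 2472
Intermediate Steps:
U = 42 (U = 6*7 = 42)
a(U) + 2430 = 42 + 2430 = 2472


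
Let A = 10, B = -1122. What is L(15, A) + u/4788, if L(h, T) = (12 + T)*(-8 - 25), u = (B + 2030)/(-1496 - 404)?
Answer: -1651142027/2274300 ≈ -726.00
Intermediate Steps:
u = -227/475 (u = (-1122 + 2030)/(-1496 - 404) = 908/(-1900) = 908*(-1/1900) = -227/475 ≈ -0.47789)
L(h, T) = -396 - 33*T (L(h, T) = (12 + T)*(-33) = -396 - 33*T)
L(15, A) + u/4788 = (-396 - 33*10) - 227/475/4788 = (-396 - 330) - 227/475*1/4788 = -726 - 227/2274300 = -1651142027/2274300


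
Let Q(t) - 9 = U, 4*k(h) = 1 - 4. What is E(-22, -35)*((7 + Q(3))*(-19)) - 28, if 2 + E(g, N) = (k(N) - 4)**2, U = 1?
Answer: -106715/16 ≈ -6669.7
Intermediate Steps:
k(h) = -3/4 (k(h) = (1 - 4)/4 = (1/4)*(-3) = -3/4)
Q(t) = 10 (Q(t) = 9 + 1 = 10)
E(g, N) = 329/16 (E(g, N) = -2 + (-3/4 - 4)**2 = -2 + (-19/4)**2 = -2 + 361/16 = 329/16)
E(-22, -35)*((7 + Q(3))*(-19)) - 28 = 329*((7 + 10)*(-19))/16 - 28 = 329*(17*(-19))/16 - 28 = (329/16)*(-323) - 28 = -106267/16 - 28 = -106715/16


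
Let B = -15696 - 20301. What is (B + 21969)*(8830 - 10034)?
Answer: 16889712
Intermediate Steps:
B = -35997
(B + 21969)*(8830 - 10034) = (-35997 + 21969)*(8830 - 10034) = -14028*(-1204) = 16889712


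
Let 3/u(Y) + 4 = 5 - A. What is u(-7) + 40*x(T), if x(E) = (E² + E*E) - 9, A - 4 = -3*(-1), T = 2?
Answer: -81/2 ≈ -40.500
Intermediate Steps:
A = 7 (A = 4 - 3*(-1) = 4 + 3 = 7)
x(E) = -9 + 2*E² (x(E) = (E² + E²) - 9 = 2*E² - 9 = -9 + 2*E²)
u(Y) = -½ (u(Y) = 3/(-4 + (5 - 1*7)) = 3/(-4 + (5 - 7)) = 3/(-4 - 2) = 3/(-6) = 3*(-⅙) = -½)
u(-7) + 40*x(T) = -½ + 40*(-9 + 2*2²) = -½ + 40*(-9 + 2*4) = -½ + 40*(-9 + 8) = -½ + 40*(-1) = -½ - 40 = -81/2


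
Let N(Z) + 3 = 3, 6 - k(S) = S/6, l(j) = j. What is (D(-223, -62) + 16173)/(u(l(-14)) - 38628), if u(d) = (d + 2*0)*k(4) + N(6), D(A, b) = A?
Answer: -23925/58054 ≈ -0.41212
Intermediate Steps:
k(S) = 6 - S/6
N(Z) = 0 (N(Z) = -3 + 3 = 0)
u(d) = 16*d/3 (u(d) = (d + 2*0)*(6 - ⅙*4) + 0 = (d + 0)*(6 - ⅔) + 0 = d*(16/3) + 0 = 16*d/3 + 0 = 16*d/3)
(D(-223, -62) + 16173)/(u(l(-14)) - 38628) = (-223 + 16173)/((16/3)*(-14) - 38628) = 15950/(-224/3 - 38628) = 15950/(-116108/3) = 15950*(-3/116108) = -23925/58054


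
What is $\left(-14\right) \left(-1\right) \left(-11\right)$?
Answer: $-154$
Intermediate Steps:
$\left(-14\right) \left(-1\right) \left(-11\right) = 14 \left(-11\right) = -154$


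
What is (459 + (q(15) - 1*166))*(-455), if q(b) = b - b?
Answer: -133315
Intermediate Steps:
q(b) = 0
(459 + (q(15) - 1*166))*(-455) = (459 + (0 - 1*166))*(-455) = (459 + (0 - 166))*(-455) = (459 - 166)*(-455) = 293*(-455) = -133315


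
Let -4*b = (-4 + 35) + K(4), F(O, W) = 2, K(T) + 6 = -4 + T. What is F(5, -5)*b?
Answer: -25/2 ≈ -12.500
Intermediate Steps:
K(T) = -10 + T (K(T) = -6 + (-4 + T) = -10 + T)
b = -25/4 (b = -((-4 + 35) + (-10 + 4))/4 = -(31 - 6)/4 = -¼*25 = -25/4 ≈ -6.2500)
F(5, -5)*b = 2*(-25/4) = -25/2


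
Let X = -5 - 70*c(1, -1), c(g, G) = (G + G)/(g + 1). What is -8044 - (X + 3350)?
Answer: -11459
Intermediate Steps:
c(g, G) = 2*G/(1 + g) (c(g, G) = (2*G)/(1 + g) = 2*G/(1 + g))
X = 65 (X = -5 - 140*(-1)/(1 + 1) = -5 - 140*(-1)/2 = -5 - 70*(-1) = -5 + 70 = 65)
-8044 - (X + 3350) = -8044 - (65 + 3350) = -8044 - 1*3415 = -8044 - 3415 = -11459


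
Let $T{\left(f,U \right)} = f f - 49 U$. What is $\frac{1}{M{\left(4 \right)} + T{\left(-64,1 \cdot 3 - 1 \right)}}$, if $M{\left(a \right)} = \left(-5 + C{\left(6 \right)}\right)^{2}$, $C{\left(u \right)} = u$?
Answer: $\frac{1}{3999} \approx 0.00025006$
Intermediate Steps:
$T{\left(f,U \right)} = f^{2} - 49 U$
$M{\left(a \right)} = 1$ ($M{\left(a \right)} = \left(-5 + 6\right)^{2} = 1^{2} = 1$)
$\frac{1}{M{\left(4 \right)} + T{\left(-64,1 \cdot 3 - 1 \right)}} = \frac{1}{1 + \left(\left(-64\right)^{2} - 49 \left(1 \cdot 3 - 1\right)\right)} = \frac{1}{1 + \left(4096 - 49 \left(3 - 1\right)\right)} = \frac{1}{1 + \left(4096 - 98\right)} = \frac{1}{1 + 3998} = \frac{1}{3999}$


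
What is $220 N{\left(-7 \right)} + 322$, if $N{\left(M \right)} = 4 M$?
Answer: $-5838$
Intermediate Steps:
$220 N{\left(-7 \right)} + 322 = 220 \cdot 4 \left(-7\right) + 322 = 220 \left(-28\right) + 322 = -6160 + 322 = -5838$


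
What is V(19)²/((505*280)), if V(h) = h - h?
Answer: 0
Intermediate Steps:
V(h) = 0
V(19)²/((505*280)) = 0²/((505*280)) = 0/141400 = 0*(1/141400) = 0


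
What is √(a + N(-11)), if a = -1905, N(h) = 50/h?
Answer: I*√231055/11 ≈ 43.698*I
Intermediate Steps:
√(a + N(-11)) = √(-1905 + 50/(-11)) = √(-1905 + 50*(-1/11)) = √(-1905 - 50/11) = √(-21005/11) = I*√231055/11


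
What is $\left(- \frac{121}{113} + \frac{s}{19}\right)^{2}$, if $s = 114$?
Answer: $\frac{310249}{12769} \approx 24.297$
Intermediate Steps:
$\left(- \frac{121}{113} + \frac{s}{19}\right)^{2} = \left(- \frac{121}{113} + \frac{114}{19}\right)^{2} = \left(\left(-121\right) \frac{1}{113} + 114 \cdot \frac{1}{19}\right)^{2} = \left(- \frac{121}{113} + 6\right)^{2} = \left(\frac{557}{113}\right)^{2} = \frac{310249}{12769}$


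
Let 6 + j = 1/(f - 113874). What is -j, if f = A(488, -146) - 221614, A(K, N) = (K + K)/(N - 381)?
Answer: 1060819439/176803152 ≈ 6.0000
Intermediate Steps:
A(K, N) = 2*K/(-381 + N) (A(K, N) = (2*K)/(-381 + N) = 2*K/(-381 + N))
f = -116791554/527 (f = 2*488/(-381 - 146) - 221614 = 2*488/(-527) - 221614 = 2*488*(-1/527) - 221614 = -976/527 - 221614 = -116791554/527 ≈ -2.2162e+5)
j = -1060819439/176803152 (j = -6 + 1/(-116791554/527 - 113874) = -6 + 1/(-176803152/527) = -6 - 527/176803152 = -1060819439/176803152 ≈ -6.0000)
-j = -1*(-1060819439/176803152) = 1060819439/176803152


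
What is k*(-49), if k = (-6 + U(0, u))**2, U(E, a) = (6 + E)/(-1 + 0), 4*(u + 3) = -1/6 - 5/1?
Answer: -7056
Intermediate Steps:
u = -103/24 (u = -3 + (-1/6 - 5/1)/4 = -3 + (-1*1/6 - 5*1)/4 = -3 + (-1/6 - 5)/4 = -3 + (1/4)*(-31/6) = -3 - 31/24 = -103/24 ≈ -4.2917)
U(E, a) = -6 - E (U(E, a) = (6 + E)/(-1) = (6 + E)*(-1) = -6 - E)
k = 144 (k = (-6 + (-6 - 1*0))**2 = (-6 + (-6 + 0))**2 = (-6 - 6)**2 = (-12)**2 = 144)
k*(-49) = 144*(-49) = -7056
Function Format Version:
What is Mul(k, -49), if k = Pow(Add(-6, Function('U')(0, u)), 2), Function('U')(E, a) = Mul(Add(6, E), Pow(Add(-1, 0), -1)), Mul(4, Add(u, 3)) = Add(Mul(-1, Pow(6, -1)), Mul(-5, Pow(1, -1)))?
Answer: -7056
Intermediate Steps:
u = Rational(-103, 24) (u = Add(-3, Mul(Rational(1, 4), Add(Mul(-1, Pow(6, -1)), Mul(-5, Pow(1, -1))))) = Add(-3, Mul(Rational(1, 4), Add(Mul(-1, Rational(1, 6)), Mul(-5, 1)))) = Add(-3, Mul(Rational(1, 4), Add(Rational(-1, 6), -5))) = Add(-3, Mul(Rational(1, 4), Rational(-31, 6))) = Add(-3, Rational(-31, 24)) = Rational(-103, 24) ≈ -4.2917)
Function('U')(E, a) = Add(-6, Mul(-1, E)) (Function('U')(E, a) = Mul(Add(6, E), Pow(-1, -1)) = Mul(Add(6, E), -1) = Add(-6, Mul(-1, E)))
k = 144 (k = Pow(Add(-6, Add(-6, Mul(-1, 0))), 2) = Pow(Add(-6, Add(-6, 0)), 2) = Pow(Add(-6, -6), 2) = Pow(-12, 2) = 144)
Mul(k, -49) = Mul(144, -49) = -7056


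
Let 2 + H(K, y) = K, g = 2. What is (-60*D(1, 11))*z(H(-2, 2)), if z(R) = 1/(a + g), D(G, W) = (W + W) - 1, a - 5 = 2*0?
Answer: -180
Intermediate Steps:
a = 5 (a = 5 + 2*0 = 5 + 0 = 5)
H(K, y) = -2 + K
D(G, W) = -1 + 2*W (D(G, W) = 2*W - 1 = -1 + 2*W)
z(R) = ⅐ (z(R) = 1/(5 + 2) = 1/7 = ⅐)
(-60*D(1, 11))*z(H(-2, 2)) = -60*(-1 + 2*11)*(⅐) = -60*(-1 + 22)*(⅐) = -60*21*(⅐) = -1260*⅐ = -180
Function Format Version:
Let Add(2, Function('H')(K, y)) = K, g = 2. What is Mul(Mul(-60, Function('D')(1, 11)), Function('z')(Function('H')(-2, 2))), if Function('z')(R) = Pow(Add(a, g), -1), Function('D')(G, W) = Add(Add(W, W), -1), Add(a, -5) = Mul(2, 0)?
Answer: -180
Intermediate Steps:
a = 5 (a = Add(5, Mul(2, 0)) = Add(5, 0) = 5)
Function('H')(K, y) = Add(-2, K)
Function('D')(G, W) = Add(-1, Mul(2, W)) (Function('D')(G, W) = Add(Mul(2, W), -1) = Add(-1, Mul(2, W)))
Function('z')(R) = Rational(1, 7) (Function('z')(R) = Pow(Add(5, 2), -1) = Pow(7, -1) = Rational(1, 7))
Mul(Mul(-60, Function('D')(1, 11)), Function('z')(Function('H')(-2, 2))) = Mul(Mul(-60, Add(-1, Mul(2, 11))), Rational(1, 7)) = Mul(Mul(-60, Add(-1, 22)), Rational(1, 7)) = Mul(Mul(-60, 21), Rational(1, 7)) = Mul(-1260, Rational(1, 7)) = -180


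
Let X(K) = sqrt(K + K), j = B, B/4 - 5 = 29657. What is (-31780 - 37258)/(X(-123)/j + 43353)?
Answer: -7022260735680941376/4409688427735100297 + 4095610312*I*sqrt(246)/13229065283205300891 ≈ -1.5925 + 4.8558e-9*I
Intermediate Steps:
B = 118648 (B = 20 + 4*29657 = 20 + 118628 = 118648)
j = 118648
X(K) = sqrt(2)*sqrt(K) (X(K) = sqrt(2*K) = sqrt(2)*sqrt(K))
(-31780 - 37258)/(X(-123)/j + 43353) = (-31780 - 37258)/((sqrt(2)*sqrt(-123))/118648 + 43353) = -69038/((sqrt(2)*(I*sqrt(123)))*(1/118648) + 43353) = -69038/((I*sqrt(246))*(1/118648) + 43353) = -69038/(I*sqrt(246)/118648 + 43353) = -69038/(43353 + I*sqrt(246)/118648)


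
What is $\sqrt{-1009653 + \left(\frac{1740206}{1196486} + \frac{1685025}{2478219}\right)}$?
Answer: $\frac{i \sqrt{246583111526154735847845865997}}{494192389739} \approx 1004.8 i$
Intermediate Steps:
$\sqrt{-1009653 + \left(\frac{1740206}{1196486} + \frac{1685025}{2478219}\right)} = \sqrt{-1009653 + \left(1740206 \cdot \frac{1}{1196486} + 1685025 \cdot \frac{1}{2478219}\right)} = \sqrt{-1009653 + \left(\frac{870103}{598243} + \frac{561675}{826073}\right)} = \sqrt{-1009653 + \frac{1054786732544}{494192389739}} = \sqrt{- \frac{498961774090418023}{494192389739}} = \frac{i \sqrt{246583111526154735847845865997}}{494192389739}$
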